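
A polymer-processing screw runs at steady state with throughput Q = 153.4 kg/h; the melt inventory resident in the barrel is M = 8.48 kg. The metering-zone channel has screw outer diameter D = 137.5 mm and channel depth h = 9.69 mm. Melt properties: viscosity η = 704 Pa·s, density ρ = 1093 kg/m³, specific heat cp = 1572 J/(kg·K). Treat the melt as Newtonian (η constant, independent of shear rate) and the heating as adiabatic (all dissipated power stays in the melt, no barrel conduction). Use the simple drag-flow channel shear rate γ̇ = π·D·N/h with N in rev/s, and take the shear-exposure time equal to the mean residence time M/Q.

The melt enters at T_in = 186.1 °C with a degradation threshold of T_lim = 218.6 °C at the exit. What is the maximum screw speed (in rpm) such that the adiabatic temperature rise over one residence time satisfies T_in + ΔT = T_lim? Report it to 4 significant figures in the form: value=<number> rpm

value=26.87 rpm

Q_s = Q / 3600 = 153.4 / 3600 = 0.0426111 kg/s
t_res = M / Q_s = 8.48 / 0.0426111 = 199.009 s
D = 137.5 mm = 0.1375 m;  h = 9.69 mm = 0.00969 m
ΔT_a = T_lim − T_in = 218.6 °C − 186.1 °C = 32.5 K
γ̇_max² = ΔT_a·ρ·cp/(η·t_res) = 32.5·1093·1572/(704·199.009) = 398.575 s⁻²
γ̇_max = sqrt(398.575) = 19.9644 s⁻¹
Solve γ̇ = πDN/h for N: N_max = γ̇_max·h/(π·D) = 19.9644 × 0.00969 / (π × 0.1375) = 0.447844 rev/s = 26.8706 rpm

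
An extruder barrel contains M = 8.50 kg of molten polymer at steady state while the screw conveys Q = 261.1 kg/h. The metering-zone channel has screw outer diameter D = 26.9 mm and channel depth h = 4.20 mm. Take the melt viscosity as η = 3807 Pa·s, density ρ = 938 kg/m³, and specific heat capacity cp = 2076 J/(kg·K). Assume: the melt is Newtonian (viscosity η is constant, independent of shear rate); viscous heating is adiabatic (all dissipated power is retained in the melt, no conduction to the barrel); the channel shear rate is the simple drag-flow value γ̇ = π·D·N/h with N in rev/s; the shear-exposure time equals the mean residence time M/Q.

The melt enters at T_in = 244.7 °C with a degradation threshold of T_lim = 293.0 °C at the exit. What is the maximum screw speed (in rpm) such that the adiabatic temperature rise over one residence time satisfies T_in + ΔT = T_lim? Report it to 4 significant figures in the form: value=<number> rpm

Q_s = Q / 3600 = 261.1 / 3600 = 0.0725278 kg/s
Mean residence time: t_res = M/Q_s = 8.50 kg / 0.0725278 kg/s = 117.196 s
D = 26.9 mm = 0.0269 m;  h = 4.20 mm = 0.0042 m
Allowable rise: ΔT_a = T_lim − T_in = 293.0 − 244.7 = 48.3 K
Invert ΔT = ηγ̇²t_res/(ρcp) for γ̇: γ̇_max² = ΔT_a ρ cp / (η t_res) = 48.3·938·2076 / (3807·117.196) = 210.805 s⁻²
γ̇_max = √210.805 = 14.5191 s⁻¹
Solve γ̇ = πDN/h for N: N_max = γ̇_max·h/(π·D) = 14.5191 × 0.0042 / (π × 0.0269) = 0.721584 rev/s = 43.2951 rpm

value=43.30 rpm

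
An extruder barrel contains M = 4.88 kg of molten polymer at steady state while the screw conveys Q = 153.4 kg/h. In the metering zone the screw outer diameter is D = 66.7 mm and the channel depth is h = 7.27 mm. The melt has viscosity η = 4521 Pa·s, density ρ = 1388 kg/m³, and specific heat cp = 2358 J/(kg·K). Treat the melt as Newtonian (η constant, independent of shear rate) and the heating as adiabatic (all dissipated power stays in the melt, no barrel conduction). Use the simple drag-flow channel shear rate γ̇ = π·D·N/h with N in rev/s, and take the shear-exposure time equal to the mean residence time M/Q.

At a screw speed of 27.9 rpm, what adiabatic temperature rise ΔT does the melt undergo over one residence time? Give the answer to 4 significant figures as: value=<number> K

value=28.42 K

Convert throughput: Q = 153.4 kg/h = 153.4/3600 = 0.0426111 kg/s
Mean residence time: t_res = M/Q_s = 4.88 kg / 0.0426111 kg/s = 114.524 s
Convert to SI: D = 0.0667 m, h = 0.00727 m, N = 27.9/60 = 0.465 rev/s
Shear rate: γ̇ = πDN/h = π·0.0667·0.465/0.00727 = 13.4028 s⁻¹
ΔT = η·γ̇²·t_res / (ρ·cp) = 4521 · (13.4028)² · 114.524 / (1388 · 2358) = 28.4176 K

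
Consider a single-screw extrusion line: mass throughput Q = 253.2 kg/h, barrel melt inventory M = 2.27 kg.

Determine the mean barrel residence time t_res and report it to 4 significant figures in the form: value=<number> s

Q_s = Q / 3600 = 253.2 / 3600 = 0.0703333 kg/s
t_res = M / Q_s = 2.27 / 0.0703333 = 32.2749 s

value=32.27 s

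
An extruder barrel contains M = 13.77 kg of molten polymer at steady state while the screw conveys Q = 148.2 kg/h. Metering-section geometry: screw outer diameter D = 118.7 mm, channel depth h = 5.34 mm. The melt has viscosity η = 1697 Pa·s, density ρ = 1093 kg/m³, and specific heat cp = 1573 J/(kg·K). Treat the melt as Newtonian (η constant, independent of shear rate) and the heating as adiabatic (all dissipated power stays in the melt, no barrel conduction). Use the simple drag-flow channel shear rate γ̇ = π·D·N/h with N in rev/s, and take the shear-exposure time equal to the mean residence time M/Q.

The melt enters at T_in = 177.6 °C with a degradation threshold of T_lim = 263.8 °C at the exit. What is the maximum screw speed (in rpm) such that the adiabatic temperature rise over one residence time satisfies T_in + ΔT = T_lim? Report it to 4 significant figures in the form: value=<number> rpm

value=13.88 rpm

Q_s = Q / 3600 = 148.2 / 3600 = 0.0411667 kg/s
t_res = M / Q_s = 13.77 ÷ 0.0411667 = 334.494 s
Geometry in SI: D = 118.7 mm → 0.1187 m, h = 5.34 mm → 0.00534 m
ΔT_a = T_lim − T_in = 263.8 °C − 177.6 °C = 86.2 K
γ̇_max² = ΔT_a·ρ·cp/(η·t_res) = 86.2·1093·1573/(1697·334.494) = 261.087 s⁻²
γ̇_max = √261.087 = 16.1582 s⁻¹
N_max = γ̇_max·h / (π·D) = 16.1582 · 0.00534 / (π · 0.1187) = 0.231384 rev/s = 13.8831 rpm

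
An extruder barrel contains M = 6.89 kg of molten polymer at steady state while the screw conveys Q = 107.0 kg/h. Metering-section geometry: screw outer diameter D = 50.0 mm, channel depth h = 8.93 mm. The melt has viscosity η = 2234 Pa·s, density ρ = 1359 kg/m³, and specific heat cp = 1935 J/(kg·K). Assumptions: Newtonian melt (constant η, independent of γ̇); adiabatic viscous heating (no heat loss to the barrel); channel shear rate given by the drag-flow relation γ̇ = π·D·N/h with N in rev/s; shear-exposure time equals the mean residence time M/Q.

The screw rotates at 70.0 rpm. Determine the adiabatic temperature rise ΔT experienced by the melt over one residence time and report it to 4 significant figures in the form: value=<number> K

value=82.94 K

Q_s = Q / 3600 = 107.0 / 3600 = 0.0297222 kg/s
t_res = M / Q_s = 6.89 / 0.0297222 = 231.813 s
Convert to SI: D = 0.05 m, h = 0.00893 m, N = 70.0/60 = 1.16667 rev/s
γ̇ = π·D·N / h = π · 0.05 · 1.16667 / 0.00893 = 20.5218 s⁻¹
ΔT = η·γ̇²·t_res / (ρ·cp) = 2234 · (20.5218)² · 231.813 / (1359 · 1935) = 82.9375 K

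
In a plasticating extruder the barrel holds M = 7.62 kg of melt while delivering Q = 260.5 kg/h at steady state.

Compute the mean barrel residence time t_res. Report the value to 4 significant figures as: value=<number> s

value=105.3 s

Convert throughput: Q = 260.5 kg/h = 260.5/3600 = 0.0723611 kg/s
t_res = M / Q_s = 7.62 ÷ 0.0723611 = 105.305 s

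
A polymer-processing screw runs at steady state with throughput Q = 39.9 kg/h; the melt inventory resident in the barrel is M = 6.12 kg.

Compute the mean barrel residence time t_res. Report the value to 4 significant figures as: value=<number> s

value=552.2 s

Q_s = Q / 3600 = 39.9 / 3600 = 0.0110833 kg/s
t_res = M / Q_s = 6.12 / 0.0110833 = 552.18 s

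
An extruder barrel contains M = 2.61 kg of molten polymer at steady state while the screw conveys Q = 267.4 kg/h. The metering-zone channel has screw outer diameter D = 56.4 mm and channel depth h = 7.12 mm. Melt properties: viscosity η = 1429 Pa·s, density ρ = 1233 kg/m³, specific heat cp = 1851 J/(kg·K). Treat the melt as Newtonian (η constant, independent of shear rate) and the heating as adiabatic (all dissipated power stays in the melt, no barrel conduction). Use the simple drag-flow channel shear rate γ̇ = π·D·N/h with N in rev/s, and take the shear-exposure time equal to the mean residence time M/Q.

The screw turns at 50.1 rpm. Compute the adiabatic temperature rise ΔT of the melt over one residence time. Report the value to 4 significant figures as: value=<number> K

Q_s = Q / 3600 = 267.4 / 3600 = 0.0742778 kg/s
t_res = M / Q_s = 2.61 ÷ 0.0742778 = 35.1384 s
D = 56.4 mm = 0.0564 m;  h = 7.12 mm = 0.00712 m;  N = 50.1 rpm / 60 = 0.835 rev/s
γ̇ = π·D·N / h = π · 0.0564 · 0.835 / 0.00712 = 20.7795 s⁻¹
Adiabatic rise: ΔT = η γ̇² t_res / (ρ cp) = 1429·(20.7795)²·35.1384 / (1233·1851) = 9.49982 K

value=9.500 K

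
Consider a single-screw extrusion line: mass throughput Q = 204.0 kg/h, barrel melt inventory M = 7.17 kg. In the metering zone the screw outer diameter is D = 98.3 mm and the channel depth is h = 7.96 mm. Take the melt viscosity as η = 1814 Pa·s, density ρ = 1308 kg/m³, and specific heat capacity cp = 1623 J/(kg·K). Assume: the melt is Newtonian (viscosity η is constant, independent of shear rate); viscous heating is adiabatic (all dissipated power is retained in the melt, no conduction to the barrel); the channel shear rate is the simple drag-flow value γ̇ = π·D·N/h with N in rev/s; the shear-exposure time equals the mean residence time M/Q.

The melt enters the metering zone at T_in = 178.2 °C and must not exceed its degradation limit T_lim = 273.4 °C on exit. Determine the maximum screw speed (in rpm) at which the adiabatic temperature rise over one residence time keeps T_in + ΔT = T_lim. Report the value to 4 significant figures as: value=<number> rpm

value=45.89 rpm

Throughput in SI: Q_s = 204.0 kg/h ÷ 3600 s/h = 0.0566667 kg/s
Mean residence time: t_res = M/Q_s = 7.17 kg / 0.0566667 kg/s = 126.529 s
Convert to metres: D = 0.0983 m, h = 0.00796 m
ΔT_a = T_lim − T_in = 273.4 °C − 178.2 °C = 95.2 K
γ̇_max² = ΔT_a·ρ·cp / (η·t_res) = [95.2 × 1308 × 1623] / [1814 × 126.529] = 880.51 s⁻²
γ̇_max = sqrt(880.51) = 29.6734 s⁻¹
N_max = γ̇_max·h / (π·D) = 29.6734 · 0.00796 / (π · 0.0983) = 0.764851 rev/s = 45.8911 rpm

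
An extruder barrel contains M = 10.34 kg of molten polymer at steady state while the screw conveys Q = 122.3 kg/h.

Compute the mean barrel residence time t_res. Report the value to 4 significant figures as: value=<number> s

Throughput in SI: Q_s = 122.3 kg/h ÷ 3600 s/h = 0.0339722 kg/s
t_res = M / Q_s = 10.34 ÷ 0.0339722 = 304.366 s

value=304.4 s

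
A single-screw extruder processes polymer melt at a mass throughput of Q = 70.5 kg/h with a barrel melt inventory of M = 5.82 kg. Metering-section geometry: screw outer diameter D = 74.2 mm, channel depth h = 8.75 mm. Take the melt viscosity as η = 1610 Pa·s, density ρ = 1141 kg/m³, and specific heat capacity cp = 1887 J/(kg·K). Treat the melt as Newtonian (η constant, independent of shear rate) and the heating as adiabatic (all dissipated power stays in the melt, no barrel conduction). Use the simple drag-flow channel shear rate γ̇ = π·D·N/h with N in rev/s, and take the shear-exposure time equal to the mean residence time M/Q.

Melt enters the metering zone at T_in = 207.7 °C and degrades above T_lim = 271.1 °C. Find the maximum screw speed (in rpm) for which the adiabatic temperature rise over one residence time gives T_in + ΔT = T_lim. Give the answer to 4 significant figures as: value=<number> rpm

value=38.04 rpm

Q_s = Q / 3600 = 70.5 / 3600 = 0.0195833 kg/s
t_res = M / Q_s = 5.82 / 0.0195833 = 297.191 s
Convert to metres: D = 0.0742 m, h = 0.00875 m
Allowable rise: ΔT_a = T_lim − T_in = 271.1 − 207.7 = 63.4 K
γ̇_max² = ΔT_a·ρ·cp / (η·t_res) = [63.4 × 1141 × 1887] / [1610 × 297.191] = 285.289 s⁻²
γ̇_max = √285.289 = 16.8905 s⁻¹
N_max = γ̇_max h / (πD) = 16.8905·0.00875/(π·0.0742) = 0.634011 rev/s → ×60 = 38.0406 rpm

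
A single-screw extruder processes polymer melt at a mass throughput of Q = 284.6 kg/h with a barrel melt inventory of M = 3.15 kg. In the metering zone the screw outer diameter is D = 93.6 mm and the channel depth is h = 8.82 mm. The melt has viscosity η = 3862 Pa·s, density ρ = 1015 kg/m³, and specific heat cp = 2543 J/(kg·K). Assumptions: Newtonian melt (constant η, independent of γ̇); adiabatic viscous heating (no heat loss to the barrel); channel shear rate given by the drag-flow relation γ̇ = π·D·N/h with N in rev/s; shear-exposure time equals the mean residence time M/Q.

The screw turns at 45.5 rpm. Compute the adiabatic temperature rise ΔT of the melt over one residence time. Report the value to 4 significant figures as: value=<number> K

value=38.11 K

Convert throughput: Q = 284.6 kg/h = 284.6/3600 = 0.0790556 kg/s
t_res = M / Q_s = 3.15 ÷ 0.0790556 = 39.8454 s
D = 93.6 mm = 0.0936 m;  h = 8.82 mm = 0.00882 m;  N = 45.5 rpm / 60 = 0.758333 rev/s
Shear rate: γ̇ = πDN/h = π·0.0936·0.758333/0.00882 = 25.2823 s⁻¹
ΔT = η·γ̇²·t_res/(ρ·cp) = [3862 × 25.2823² × 39.8454] / [1015 × 2543] = 38.1077 K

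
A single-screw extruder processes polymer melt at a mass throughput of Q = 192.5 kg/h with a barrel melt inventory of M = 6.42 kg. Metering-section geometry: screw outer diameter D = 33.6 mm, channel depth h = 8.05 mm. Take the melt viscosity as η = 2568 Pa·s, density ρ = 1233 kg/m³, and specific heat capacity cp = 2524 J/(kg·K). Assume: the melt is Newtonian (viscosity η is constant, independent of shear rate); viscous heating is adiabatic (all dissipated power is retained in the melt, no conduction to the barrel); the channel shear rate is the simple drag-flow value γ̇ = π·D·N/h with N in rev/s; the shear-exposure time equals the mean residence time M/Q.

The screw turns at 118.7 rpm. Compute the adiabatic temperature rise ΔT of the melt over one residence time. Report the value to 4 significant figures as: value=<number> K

value=66.67 K

Convert throughput: Q = 192.5 kg/h = 192.5/3600 = 0.0534722 kg/s
t_res = M / Q_s = 6.42 / 0.0534722 = 120.062 s
D = 33.6 mm = 0.0336 m;  h = 8.05 mm = 0.00805 m;  N = 118.7 rpm / 60 = 1.97833 rev/s
Shear rate: γ̇ = πDN/h = π·0.0336·1.97833/0.00805 = 25.9414 s⁻¹
Adiabatic rise: ΔT = η γ̇² t_res / (ρ cp) = 2568·(25.9414)²·120.062 / (1233·2524) = 66.6707 K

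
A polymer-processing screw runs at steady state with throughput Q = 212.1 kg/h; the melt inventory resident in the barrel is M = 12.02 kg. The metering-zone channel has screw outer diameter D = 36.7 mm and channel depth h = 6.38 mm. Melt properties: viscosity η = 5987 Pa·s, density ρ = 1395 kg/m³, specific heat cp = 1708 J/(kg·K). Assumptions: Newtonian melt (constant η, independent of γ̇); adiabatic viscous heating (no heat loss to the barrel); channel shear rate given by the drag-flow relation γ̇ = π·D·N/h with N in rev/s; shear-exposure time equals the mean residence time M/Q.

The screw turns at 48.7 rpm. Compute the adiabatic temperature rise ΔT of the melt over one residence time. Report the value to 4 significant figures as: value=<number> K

Convert throughput: Q = 212.1 kg/h = 212.1/3600 = 0.0589167 kg/s
Mean residence time: t_res = M/Q_s = 12.02 kg / 0.0589167 kg/s = 204.017 s
Geometry in metres: D = 36.7 mm → 0.0367 m, h = 6.38 mm → 0.00638 m; screw speed N = 48.7 rpm = 0.811667 rev/s
γ̇ = π D N / h = (π)(0.0367)(0.811667) / 0.00638 = 14.6681 s⁻¹
Adiabatic rise: ΔT = η γ̇² t_res / (ρ cp) = 5987·(14.6681)²·204.017 / (1395·1708) = 110.296 K

value=110.3 K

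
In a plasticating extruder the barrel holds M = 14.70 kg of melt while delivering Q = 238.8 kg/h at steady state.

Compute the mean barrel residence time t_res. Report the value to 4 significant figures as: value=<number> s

value=221.6 s

Throughput in SI: Q_s = 238.8 kg/h ÷ 3600 s/h = 0.0663333 kg/s
t_res = M / Q_s = 14.70 ÷ 0.0663333 = 221.608 s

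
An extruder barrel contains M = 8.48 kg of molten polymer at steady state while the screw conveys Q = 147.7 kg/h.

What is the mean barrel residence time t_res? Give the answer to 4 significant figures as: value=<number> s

Convert throughput: Q = 147.7 kg/h = 147.7/3600 = 0.0410278 kg/s
t_res = M / Q_s = 8.48 ÷ 0.0410278 = 206.689 s

value=206.7 s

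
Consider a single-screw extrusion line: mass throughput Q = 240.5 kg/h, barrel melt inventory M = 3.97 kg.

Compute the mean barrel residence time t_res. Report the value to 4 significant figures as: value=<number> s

value=59.43 s

Q_s = Q / 3600 = 240.5 / 3600 = 0.0668056 kg/s
Mean residence time: t_res = M/Q_s = 3.97 kg / 0.0668056 kg/s = 59.4262 s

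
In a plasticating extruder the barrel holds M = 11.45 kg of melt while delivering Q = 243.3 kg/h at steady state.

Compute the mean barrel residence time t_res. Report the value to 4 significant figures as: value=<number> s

Convert throughput: Q = 243.3 kg/h = 243.3/3600 = 0.0675833 kg/s
Mean residence time: t_res = M/Q_s = 11.45 kg / 0.0675833 kg/s = 169.42 s

value=169.4 s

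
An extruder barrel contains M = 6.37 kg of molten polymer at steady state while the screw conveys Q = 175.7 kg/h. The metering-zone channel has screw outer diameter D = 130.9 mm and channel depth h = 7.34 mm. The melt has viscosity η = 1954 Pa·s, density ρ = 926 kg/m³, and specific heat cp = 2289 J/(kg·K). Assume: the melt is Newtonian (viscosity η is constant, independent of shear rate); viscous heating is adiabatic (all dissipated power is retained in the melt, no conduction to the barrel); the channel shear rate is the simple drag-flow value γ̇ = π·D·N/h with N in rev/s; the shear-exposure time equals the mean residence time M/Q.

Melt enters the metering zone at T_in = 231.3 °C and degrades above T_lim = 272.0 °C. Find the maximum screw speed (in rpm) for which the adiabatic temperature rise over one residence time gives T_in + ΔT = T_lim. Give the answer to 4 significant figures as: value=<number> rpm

value=19.70 rpm

Q_s = Q / 3600 = 175.7 / 3600 = 0.0488056 kg/s
t_res = M / Q_s = 6.37 / 0.0488056 = 130.518 s
Convert to metres: D = 0.1309 m, h = 0.00734 m
ΔT_a = T_lim − T_in = 272.0 − 231.3 = 40.7 K
γ̇_max² = ΔT_a·ρ·cp/(η·t_res) = 40.7·926·2289/(1954·130.518) = 338.265 s⁻²
γ̇_max = sqrt(338.265) = 18.392 s⁻¹
N_max = γ̇_max·h / (π·D) = 18.392 · 0.00734 / (π · 0.1309) = 0.328273 rev/s = 19.6964 rpm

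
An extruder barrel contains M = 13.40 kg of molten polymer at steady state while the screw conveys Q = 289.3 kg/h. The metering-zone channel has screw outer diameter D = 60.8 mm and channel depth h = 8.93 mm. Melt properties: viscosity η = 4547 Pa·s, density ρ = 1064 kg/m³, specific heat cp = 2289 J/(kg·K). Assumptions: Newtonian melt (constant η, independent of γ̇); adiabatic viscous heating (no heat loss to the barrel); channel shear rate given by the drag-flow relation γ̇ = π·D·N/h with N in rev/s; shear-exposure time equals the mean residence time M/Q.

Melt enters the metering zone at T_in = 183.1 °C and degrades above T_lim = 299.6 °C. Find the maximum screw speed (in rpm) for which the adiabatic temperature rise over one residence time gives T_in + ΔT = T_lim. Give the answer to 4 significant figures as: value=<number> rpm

value=54.26 rpm

Throughput in SI: Q_s = 289.3 kg/h ÷ 3600 s/h = 0.0803611 kg/s
t_res = M / Q_s = 13.40 / 0.0803611 = 166.747 s
Convert to metres: D = 0.0608 m, h = 0.00893 m
ΔT_a = T_lim − T_in = 299.6 − 183.1 = 116.5 K
Invert ΔT = ηγ̇²t_res/(ρcp) for γ̇: γ̇_max² = ΔT_a ρ cp / (η t_res) = 116.5·1064·2289 / (4547·166.747) = 374.222 s⁻²
γ̇_max = √374.222 = 19.3448 s⁻¹
N_max = γ̇_max h / (πD) = 19.3448·0.00893/(π·0.0608) = 0.904405 rev/s → ×60 = 54.2643 rpm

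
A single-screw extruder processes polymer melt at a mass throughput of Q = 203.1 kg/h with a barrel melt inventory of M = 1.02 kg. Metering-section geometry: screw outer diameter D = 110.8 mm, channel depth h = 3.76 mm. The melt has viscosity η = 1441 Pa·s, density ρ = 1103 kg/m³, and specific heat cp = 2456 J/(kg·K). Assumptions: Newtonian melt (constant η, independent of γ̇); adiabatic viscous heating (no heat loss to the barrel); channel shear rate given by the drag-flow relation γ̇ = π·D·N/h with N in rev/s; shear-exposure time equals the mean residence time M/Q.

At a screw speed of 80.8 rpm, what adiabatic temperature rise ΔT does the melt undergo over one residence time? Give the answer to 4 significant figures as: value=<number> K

Q_s = Q / 3600 = 203.1 / 3600 = 0.0564167 kg/s
Mean residence time: t_res = M/Q_s = 1.02 kg / 0.0564167 kg/s = 18.0798 s
Geometry in metres: D = 110.8 mm → 0.1108 m, h = 3.76 mm → 0.00376 m; screw speed N = 80.8 rpm = 1.34667 rev/s
Shear rate: γ̇ = πDN/h = π·0.1108·1.34667/0.00376 = 124.67 s⁻¹
Adiabatic rise: ΔT = η γ̇² t_res / (ρ cp) = 1441·(124.67)²·18.0798 / (1103·2456) = 149.478 K

value=149.5 K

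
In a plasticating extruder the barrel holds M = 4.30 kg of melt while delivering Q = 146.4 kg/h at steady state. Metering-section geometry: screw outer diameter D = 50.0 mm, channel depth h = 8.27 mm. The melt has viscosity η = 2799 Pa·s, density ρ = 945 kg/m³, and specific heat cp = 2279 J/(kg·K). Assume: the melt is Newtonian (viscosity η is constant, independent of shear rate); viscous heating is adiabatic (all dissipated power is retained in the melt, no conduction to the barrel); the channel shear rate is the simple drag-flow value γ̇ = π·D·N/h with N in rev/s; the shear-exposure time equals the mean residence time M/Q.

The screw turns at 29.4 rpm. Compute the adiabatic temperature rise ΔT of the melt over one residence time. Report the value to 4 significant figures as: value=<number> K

value=11.90 K

Throughput in SI: Q_s = 146.4 kg/h ÷ 3600 s/h = 0.0406667 kg/s
Mean residence time: t_res = M/Q_s = 4.30 kg / 0.0406667 kg/s = 105.738 s
D = 50.0 mm = 0.05 m;  h = 8.27 mm = 0.00827 m;  N = 29.4 rpm / 60 = 0.49 rev/s
Shear rate: γ̇ = πDN/h = π·0.05·0.49/0.00827 = 9.30702 s⁻¹
Adiabatic rise: ΔT = η γ̇² t_res / (ρ cp) = 2799·(9.30702)²·105.738 / (945·2279) = 11.9036 K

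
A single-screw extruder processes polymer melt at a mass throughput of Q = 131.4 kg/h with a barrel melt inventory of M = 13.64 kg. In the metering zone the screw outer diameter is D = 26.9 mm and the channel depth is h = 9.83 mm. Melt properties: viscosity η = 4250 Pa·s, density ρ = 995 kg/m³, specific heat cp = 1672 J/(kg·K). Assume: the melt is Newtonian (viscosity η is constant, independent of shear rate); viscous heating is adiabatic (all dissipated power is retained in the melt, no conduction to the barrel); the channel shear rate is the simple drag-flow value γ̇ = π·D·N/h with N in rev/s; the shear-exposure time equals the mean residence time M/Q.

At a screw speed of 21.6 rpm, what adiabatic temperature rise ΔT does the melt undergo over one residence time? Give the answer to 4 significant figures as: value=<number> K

Q_s = Q / 3600 = 131.4 / 3600 = 0.0365 kg/s
t_res = M / Q_s = 13.64 / 0.0365 = 373.699 s
Geometry in metres: D = 26.9 mm → 0.0269 m, h = 9.83 mm → 0.00983 m; screw speed N = 21.6 rpm = 0.36 rev/s
γ̇ = π·D·N / h = π · 0.0269 · 0.36 / 0.00983 = 3.09493 s⁻¹
ΔT = η·γ̇²·t_res/(ρ·cp) = [4250 × 3.09493² × 373.699] / [995 × 1672] = 9.14436 K

value=9.144 K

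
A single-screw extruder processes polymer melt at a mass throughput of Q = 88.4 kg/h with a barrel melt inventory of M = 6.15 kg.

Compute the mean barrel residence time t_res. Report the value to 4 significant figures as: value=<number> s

Q_s = Q / 3600 = 88.4 / 3600 = 0.0245556 kg/s
t_res = M / Q_s = 6.15 ÷ 0.0245556 = 250.452 s

value=250.5 s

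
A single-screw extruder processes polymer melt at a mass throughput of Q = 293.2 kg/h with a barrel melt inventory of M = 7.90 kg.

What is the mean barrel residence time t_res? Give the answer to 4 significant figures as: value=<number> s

value=97.00 s

Q_s = Q / 3600 = 293.2 / 3600 = 0.0814444 kg/s
t_res = M / Q_s = 7.90 ÷ 0.0814444 = 96.9986 s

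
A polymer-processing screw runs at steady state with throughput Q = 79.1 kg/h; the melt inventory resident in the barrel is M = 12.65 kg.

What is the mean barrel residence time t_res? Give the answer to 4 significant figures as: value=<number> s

value=575.7 s

Throughput in SI: Q_s = 79.1 kg/h ÷ 3600 s/h = 0.0219722 kg/s
t_res = M / Q_s = 12.65 / 0.0219722 = 575.727 s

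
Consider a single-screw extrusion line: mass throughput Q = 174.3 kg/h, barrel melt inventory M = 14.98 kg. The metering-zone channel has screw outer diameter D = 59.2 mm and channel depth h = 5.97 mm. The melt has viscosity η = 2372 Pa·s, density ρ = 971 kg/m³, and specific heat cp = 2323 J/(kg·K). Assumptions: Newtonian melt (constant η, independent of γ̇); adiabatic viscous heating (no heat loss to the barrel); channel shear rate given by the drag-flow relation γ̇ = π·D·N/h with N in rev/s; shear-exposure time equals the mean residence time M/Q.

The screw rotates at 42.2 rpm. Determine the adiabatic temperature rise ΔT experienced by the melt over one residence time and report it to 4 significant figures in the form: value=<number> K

Throughput in SI: Q_s = 174.3 kg/h ÷ 3600 s/h = 0.0484167 kg/s
Mean residence time: t_res = M/Q_s = 14.98 kg / 0.0484167 kg/s = 309.398 s
D = 59.2 mm = 0.0592 m;  h = 5.97 mm = 0.00597 m;  N = 42.2 rpm / 60 = 0.703333 rev/s
γ̇ = π·D·N / h = π · 0.0592 · 0.703333 / 0.00597 = 21.9108 s⁻¹
ΔT = η·γ̇²·t_res/(ρ·cp) = [2372 × 21.9108² × 309.398] / [971 × 2323] = 156.2 K

value=156.2 K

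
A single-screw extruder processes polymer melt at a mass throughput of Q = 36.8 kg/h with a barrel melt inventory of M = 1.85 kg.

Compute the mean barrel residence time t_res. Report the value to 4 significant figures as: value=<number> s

value=181.0 s

Q_s = Q / 3600 = 36.8 / 3600 = 0.0102222 kg/s
t_res = M / Q_s = 1.85 / 0.0102222 = 180.978 s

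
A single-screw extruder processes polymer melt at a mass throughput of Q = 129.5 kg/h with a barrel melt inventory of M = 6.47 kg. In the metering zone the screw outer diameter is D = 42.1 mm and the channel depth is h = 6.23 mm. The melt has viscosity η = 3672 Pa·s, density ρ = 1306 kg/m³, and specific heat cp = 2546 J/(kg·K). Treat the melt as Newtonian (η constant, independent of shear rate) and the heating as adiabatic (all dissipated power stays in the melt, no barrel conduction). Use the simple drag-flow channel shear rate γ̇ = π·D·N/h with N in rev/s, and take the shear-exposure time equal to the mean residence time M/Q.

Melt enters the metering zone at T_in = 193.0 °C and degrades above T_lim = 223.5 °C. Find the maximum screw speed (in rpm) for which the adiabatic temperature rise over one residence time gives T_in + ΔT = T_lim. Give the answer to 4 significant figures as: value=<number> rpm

value=35.02 rpm

Convert throughput: Q = 129.5 kg/h = 129.5/3600 = 0.0359722 kg/s
t_res = M / Q_s = 6.47 ÷ 0.0359722 = 179.861 s
Geometry in SI: D = 42.1 mm → 0.0421 m, h = 6.23 mm → 0.00623 m
ΔT_a = T_lim − T_in = 223.5 − 193.0 = 30.5 K
γ̇_max² = ΔT_a·ρ·cp / (η·t_res) = [30.5 × 1306 × 2546] / [3672 × 179.861] = 153.554 s⁻²
Take the square root: γ̇_max = √(153.554) = 12.3917 s⁻¹
N_max = γ̇_max h / (πD) = 12.3917·0.00623/(π·0.0421) = 0.583696 rev/s → ×60 = 35.0218 rpm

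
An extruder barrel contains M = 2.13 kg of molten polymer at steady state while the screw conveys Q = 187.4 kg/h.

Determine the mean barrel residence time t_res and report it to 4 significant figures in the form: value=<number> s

value=40.92 s

Q_s = Q / 3600 = 187.4 / 3600 = 0.0520556 kg/s
t_res = M / Q_s = 2.13 ÷ 0.0520556 = 40.9178 s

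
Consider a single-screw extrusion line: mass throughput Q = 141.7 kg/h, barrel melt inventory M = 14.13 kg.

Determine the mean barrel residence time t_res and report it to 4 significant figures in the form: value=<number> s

Q_s = Q / 3600 = 141.7 / 3600 = 0.0393611 kg/s
t_res = M / Q_s = 14.13 / 0.0393611 = 358.984 s

value=359.0 s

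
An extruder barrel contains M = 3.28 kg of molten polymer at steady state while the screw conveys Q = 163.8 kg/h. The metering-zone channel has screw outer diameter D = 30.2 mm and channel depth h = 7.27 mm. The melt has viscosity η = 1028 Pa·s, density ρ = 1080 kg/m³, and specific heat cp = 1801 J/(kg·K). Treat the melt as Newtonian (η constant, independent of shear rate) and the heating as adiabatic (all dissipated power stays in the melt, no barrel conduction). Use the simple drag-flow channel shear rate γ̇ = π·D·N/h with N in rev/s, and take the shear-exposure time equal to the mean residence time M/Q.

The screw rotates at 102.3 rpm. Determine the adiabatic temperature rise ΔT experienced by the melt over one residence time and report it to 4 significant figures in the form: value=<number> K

value=18.86 K

Throughput in SI: Q_s = 163.8 kg/h ÷ 3600 s/h = 0.0455 kg/s
t_res = M / Q_s = 3.28 / 0.0455 = 72.0879 s
D = 30.2 mm = 0.0302 m;  h = 7.27 mm = 0.00727 m;  N = 102.3 rpm / 60 = 1.705 rev/s
Shear rate: γ̇ = πDN/h = π·0.0302·1.705/0.00727 = 22.2509 s⁻¹
ΔT = η·γ̇²·t_res/(ρ·cp) = [1028 × 22.2509² × 72.0879] / [1080 × 1801] = 18.863 K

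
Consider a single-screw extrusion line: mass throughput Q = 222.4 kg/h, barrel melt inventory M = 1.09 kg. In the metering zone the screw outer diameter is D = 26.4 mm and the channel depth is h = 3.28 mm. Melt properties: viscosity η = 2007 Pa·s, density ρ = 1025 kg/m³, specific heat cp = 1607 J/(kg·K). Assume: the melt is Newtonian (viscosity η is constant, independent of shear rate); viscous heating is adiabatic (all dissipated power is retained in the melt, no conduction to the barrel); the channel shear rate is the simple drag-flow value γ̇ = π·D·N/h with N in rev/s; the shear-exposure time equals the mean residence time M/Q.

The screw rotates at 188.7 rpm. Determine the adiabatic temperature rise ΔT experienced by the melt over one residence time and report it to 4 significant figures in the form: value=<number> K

value=136.0 K

Convert throughput: Q = 222.4 kg/h = 222.4/3600 = 0.0617778 kg/s
t_res = M / Q_s = 1.09 / 0.0617778 = 17.6439 s
D = 26.4 mm = 0.0264 m;  h = 3.28 mm = 0.00328 m;  N = 188.7 rpm / 60 = 3.145 rev/s
Shear rate: γ̇ = πDN/h = π·0.0264·3.145/0.00328 = 79.5244 s⁻¹
Adiabatic rise: ΔT = η γ̇² t_res / (ρ cp) = 2007·(79.5244)²·17.6439 / (1025·1607) = 135.957 K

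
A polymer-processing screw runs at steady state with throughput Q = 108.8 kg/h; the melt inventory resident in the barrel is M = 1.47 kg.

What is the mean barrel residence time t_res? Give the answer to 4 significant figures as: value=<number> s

Throughput in SI: Q_s = 108.8 kg/h ÷ 3600 s/h = 0.0302222 kg/s
t_res = M / Q_s = 1.47 / 0.0302222 = 48.6397 s

value=48.64 s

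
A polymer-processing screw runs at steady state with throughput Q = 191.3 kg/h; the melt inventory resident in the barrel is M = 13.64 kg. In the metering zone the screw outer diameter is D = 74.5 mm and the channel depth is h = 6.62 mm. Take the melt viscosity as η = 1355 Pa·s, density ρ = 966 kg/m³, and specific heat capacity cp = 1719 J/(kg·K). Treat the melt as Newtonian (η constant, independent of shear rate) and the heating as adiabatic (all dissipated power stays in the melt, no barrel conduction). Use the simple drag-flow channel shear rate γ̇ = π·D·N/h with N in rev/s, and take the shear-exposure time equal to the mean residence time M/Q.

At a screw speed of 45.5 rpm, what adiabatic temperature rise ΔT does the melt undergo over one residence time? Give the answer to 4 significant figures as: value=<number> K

value=150.6 K

Q_s = Q / 3600 = 191.3 / 3600 = 0.0531389 kg/s
t_res = M / Q_s = 13.64 ÷ 0.0531389 = 256.686 s
Convert to SI: D = 0.0745 m, h = 0.00662 m, N = 45.5/60 = 0.758333 rev/s
Shear rate: γ̇ = πDN/h = π·0.0745·0.758333/0.00662 = 26.8107 s⁻¹
Adiabatic rise: ΔT = η γ̇² t_res / (ρ cp) = 1355·(26.8107)²·256.686 / (966·1719) = 150.558 K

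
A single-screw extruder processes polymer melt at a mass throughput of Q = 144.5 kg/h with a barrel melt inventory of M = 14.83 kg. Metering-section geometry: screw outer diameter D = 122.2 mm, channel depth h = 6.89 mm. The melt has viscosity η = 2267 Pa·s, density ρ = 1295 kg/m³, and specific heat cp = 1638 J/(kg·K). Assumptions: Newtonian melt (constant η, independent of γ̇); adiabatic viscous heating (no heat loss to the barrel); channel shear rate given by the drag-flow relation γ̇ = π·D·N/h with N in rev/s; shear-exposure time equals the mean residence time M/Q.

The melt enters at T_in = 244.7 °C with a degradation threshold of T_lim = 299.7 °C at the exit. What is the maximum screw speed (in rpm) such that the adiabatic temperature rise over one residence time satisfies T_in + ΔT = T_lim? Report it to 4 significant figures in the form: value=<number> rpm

Q_s = Q / 3600 = 144.5 / 3600 = 0.0401389 kg/s
Mean residence time: t_res = M/Q_s = 14.83 kg / 0.0401389 kg/s = 369.467 s
D = 122.2 mm = 0.1222 m;  h = 6.89 mm = 0.00689 m
ΔT_a = T_lim − T_in = 299.7 − 244.7 = 55 K
γ̇_max² = ΔT_a·ρ·cp / (η·t_res) = [55 × 1295 × 1638] / [2267 × 369.467] = 139.29 s⁻²
Take the square root: γ̇_max = √(139.29) = 11.8021 s⁻¹
Solve γ̇ = πDN/h for N: N_max = γ̇_max·h/(π·D) = 11.8021 × 0.00689 / (π × 0.1222) = 0.211815 rev/s = 12.7089 rpm

value=12.71 rpm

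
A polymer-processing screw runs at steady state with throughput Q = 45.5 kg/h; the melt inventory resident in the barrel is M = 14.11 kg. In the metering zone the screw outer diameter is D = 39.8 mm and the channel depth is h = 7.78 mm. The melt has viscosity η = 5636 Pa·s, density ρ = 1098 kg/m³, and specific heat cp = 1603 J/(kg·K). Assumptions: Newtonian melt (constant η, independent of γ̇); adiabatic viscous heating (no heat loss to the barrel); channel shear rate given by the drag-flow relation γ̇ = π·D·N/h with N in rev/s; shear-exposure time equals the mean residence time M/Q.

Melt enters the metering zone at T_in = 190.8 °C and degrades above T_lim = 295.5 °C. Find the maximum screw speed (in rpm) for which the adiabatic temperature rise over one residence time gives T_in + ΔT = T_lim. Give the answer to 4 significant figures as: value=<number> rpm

value=20.20 rpm

Convert throughput: Q = 45.5 kg/h = 45.5/3600 = 0.0126389 kg/s
t_res = M / Q_s = 14.11 / 0.0126389 = 1116.4 s
D = 39.8 mm = 0.0398 m;  h = 7.78 mm = 0.00778 m
Allowable rise: ΔT_a = T_lim − T_in = 295.5 − 190.8 = 104.7 K
Invert ΔT = ηγ̇²t_res/(ρcp) for γ̇: γ̇_max² = ΔT_a ρ cp / (η t_res) = 104.7·1098·1603 / (5636·1116.4) = 29.2883 s⁻²
γ̇_max = √29.2883 = 5.41186 s⁻¹
Solve γ̇ = πDN/h for N: N_max = γ̇_max·h/(π·D) = 5.41186 × 0.00778 / (π × 0.0398) = 0.336739 rev/s = 20.2043 rpm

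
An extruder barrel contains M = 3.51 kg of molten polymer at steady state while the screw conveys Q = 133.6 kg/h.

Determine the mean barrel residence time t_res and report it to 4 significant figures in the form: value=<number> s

Throughput in SI: Q_s = 133.6 kg/h ÷ 3600 s/h = 0.0371111 kg/s
Mean residence time: t_res = M/Q_s = 3.51 kg / 0.0371111 kg/s = 94.5808 s

value=94.58 s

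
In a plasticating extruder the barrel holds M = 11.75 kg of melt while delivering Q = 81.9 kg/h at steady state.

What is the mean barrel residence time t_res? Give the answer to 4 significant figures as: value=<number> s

Q_s = Q / 3600 = 81.9 / 3600 = 0.02275 kg/s
Mean residence time: t_res = M/Q_s = 11.75 kg / 0.02275 kg/s = 516.484 s

value=516.5 s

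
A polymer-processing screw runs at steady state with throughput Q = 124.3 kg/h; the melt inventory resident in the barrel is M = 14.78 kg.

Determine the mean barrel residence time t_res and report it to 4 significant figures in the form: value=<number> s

value=428.1 s

Throughput in SI: Q_s = 124.3 kg/h ÷ 3600 s/h = 0.0345278 kg/s
Mean residence time: t_res = M/Q_s = 14.78 kg / 0.0345278 kg/s = 428.061 s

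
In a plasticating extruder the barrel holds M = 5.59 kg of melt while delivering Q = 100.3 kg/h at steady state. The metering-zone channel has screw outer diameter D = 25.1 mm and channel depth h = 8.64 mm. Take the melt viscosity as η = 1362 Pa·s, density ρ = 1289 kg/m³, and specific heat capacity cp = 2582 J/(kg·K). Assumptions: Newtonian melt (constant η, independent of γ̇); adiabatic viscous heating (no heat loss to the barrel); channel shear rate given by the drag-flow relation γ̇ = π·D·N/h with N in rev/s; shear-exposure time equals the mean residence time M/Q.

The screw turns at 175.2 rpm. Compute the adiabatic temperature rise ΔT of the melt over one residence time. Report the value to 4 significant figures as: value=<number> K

Q_s = Q / 3600 = 100.3 / 3600 = 0.0278611 kg/s
Mean residence time: t_res = M/Q_s = 5.59 kg / 0.0278611 kg/s = 200.638 s
Geometry in metres: D = 25.1 mm → 0.0251 m, h = 8.64 mm → 0.00864 m; screw speed N = 175.2 rpm = 2.92 rev/s
Shear rate: γ̇ = πDN/h = π·0.0251·2.92/0.00864 = 26.6497 s⁻¹
ΔT = η·γ̇²·t_res/(ρ·cp) = [1362 × 26.6497² × 200.638] / [1289 × 2582] = 58.3132 K

value=58.31 K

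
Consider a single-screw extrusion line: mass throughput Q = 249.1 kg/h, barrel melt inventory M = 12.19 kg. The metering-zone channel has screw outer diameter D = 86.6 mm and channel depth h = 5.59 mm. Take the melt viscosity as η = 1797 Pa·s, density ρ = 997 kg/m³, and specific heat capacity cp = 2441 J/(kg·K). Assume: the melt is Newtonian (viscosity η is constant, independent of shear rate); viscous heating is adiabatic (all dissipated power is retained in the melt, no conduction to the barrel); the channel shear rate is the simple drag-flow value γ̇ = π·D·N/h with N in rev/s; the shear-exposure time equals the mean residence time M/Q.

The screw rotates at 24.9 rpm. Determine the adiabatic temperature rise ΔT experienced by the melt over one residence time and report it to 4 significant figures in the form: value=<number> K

value=53.07 K

Q_s = Q / 3600 = 249.1 / 3600 = 0.0691944 kg/s
t_res = M / Q_s = 12.19 ÷ 0.0691944 = 176.17 s
Geometry in metres: D = 86.6 mm → 0.0866 m, h = 5.59 mm → 0.00559 m; screw speed N = 24.9 rpm = 0.415 rev/s
γ̇ = π D N / h = (π)(0.0866)(0.415) / 0.00559 = 20.1978 s⁻¹
Adiabatic rise: ΔT = η γ̇² t_res / (ρ cp) = 1797·(20.1978)²·176.17 / (997·2441) = 53.0671 K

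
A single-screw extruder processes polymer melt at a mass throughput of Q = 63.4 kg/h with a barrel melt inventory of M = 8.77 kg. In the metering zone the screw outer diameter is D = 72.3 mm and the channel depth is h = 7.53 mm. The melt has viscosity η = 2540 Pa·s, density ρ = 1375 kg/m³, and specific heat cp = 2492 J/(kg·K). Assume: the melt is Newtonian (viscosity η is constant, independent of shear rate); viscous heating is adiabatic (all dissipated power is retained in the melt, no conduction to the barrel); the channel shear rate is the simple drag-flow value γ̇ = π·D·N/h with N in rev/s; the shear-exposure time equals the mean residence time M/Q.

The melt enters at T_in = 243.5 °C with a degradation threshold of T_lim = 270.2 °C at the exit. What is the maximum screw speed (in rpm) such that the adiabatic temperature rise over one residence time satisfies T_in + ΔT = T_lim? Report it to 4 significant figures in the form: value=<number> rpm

value=16.92 rpm

Throughput in SI: Q_s = 63.4 kg/h ÷ 3600 s/h = 0.0176111 kg/s
Mean residence time: t_res = M/Q_s = 8.77 kg / 0.0176111 kg/s = 497.981 s
Geometry in SI: D = 72.3 mm → 0.0723 m, h = 7.53 mm → 0.00753 m
Allowable rise: ΔT_a = T_lim − T_in = 270.2 − 243.5 = 26.7 K
Invert ΔT = ηγ̇²t_res/(ρcp) for γ̇: γ̇_max² = ΔT_a ρ cp / (η t_res) = 26.7·1375·2492 / (2540·497.981) = 72.3295 s⁻²
Take the square root: γ̇_max = √(72.3295) = 8.50468 s⁻¹
Solve γ̇ = πDN/h for N: N_max = γ̇_max·h/(π·D) = 8.50468 × 0.00753 / (π × 0.0723) = 0.281945 rev/s = 16.9167 rpm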